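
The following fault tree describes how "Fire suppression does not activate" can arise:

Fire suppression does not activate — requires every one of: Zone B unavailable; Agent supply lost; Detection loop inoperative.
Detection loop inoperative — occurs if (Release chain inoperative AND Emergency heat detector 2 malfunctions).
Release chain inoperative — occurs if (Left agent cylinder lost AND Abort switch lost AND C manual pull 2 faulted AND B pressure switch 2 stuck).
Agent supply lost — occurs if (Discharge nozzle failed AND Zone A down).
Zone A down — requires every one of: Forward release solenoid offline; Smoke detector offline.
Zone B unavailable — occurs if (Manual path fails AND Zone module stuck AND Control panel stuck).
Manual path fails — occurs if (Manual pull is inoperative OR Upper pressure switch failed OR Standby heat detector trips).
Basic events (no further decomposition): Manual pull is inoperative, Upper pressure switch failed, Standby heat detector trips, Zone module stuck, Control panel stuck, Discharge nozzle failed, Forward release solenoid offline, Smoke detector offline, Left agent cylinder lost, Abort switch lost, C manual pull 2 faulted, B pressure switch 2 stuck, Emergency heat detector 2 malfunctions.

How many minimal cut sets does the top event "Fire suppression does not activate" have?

3

Manual path fails [OR]: union of children's cut sets → 3 cut set(s).
Zone B unavailable [AND]: one cut set from each child combined → 3 × 1 × 1 = 3 cut set(s).
Zone A down [AND]: one cut set from each child combined → 1 × 1 = 1 cut set(s).
Agent supply lost [AND]: one cut set from each child combined → 1 × 1 = 1 cut set(s).
Release chain inoperative [AND]: one cut set from each child combined → 1 × 1 × 1 × 1 = 1 cut set(s).
Detection loop inoperative [AND]: one cut set from each child combined → 1 × 1 = 1 cut set(s).
Fire suppression does not activate [AND]: one cut set from each child combined → 3 × 1 × 1 = 3 cut set(s).
Minimal cut sets: {Abort switch lost, B pressure switch 2 stuck, C manual pull 2 faulted, Control panel stuck, Discharge nozzle failed, Emergency heat detector 2 malfunctions, Forward release solenoid offline, Left agent cylinder lost, Manual pull is inoperative, Smoke detector offline, Zone module stuck}; {Abort switch lost, B pressure switch 2 stuck, C manual pull 2 faulted, Control panel stuck, Discharge nozzle failed, Emergency heat detector 2 malfunctions, Forward release solenoid offline, Left agent cylinder lost, Smoke detector offline, Upper pressure switch failed, Zone module stuck}; {Abort switch lost, B pressure switch 2 stuck, C manual pull 2 faulted, Control panel stuck, Discharge nozzle failed, Emergency heat detector 2 malfunctions, Forward release solenoid offline, Left agent cylinder lost, Smoke detector offline, Standby heat detector trips, Zone module stuck}.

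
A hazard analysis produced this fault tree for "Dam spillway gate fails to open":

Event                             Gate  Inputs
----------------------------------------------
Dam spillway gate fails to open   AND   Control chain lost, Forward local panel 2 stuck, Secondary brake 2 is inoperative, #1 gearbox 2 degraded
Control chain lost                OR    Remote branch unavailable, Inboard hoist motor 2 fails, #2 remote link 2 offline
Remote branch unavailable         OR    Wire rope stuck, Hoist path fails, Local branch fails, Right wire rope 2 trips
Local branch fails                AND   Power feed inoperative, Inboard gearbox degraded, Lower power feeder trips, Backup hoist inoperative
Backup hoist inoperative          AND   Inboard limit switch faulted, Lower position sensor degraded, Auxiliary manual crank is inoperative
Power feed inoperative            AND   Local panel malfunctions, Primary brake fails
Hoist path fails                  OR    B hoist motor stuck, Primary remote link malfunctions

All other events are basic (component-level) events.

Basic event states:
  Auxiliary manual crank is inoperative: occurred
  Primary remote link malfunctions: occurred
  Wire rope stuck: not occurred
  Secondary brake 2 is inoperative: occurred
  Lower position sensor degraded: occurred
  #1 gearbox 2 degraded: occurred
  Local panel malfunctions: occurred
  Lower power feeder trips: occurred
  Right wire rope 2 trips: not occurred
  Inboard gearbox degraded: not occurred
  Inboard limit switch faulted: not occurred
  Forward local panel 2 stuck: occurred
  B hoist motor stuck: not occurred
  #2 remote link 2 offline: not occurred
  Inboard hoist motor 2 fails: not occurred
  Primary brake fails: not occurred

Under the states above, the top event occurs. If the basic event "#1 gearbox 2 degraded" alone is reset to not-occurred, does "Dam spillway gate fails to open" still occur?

Counterfactual: set "#1 gearbox 2 degraded" to not occurred.
Hoist path fails [OR]: B hoist motor stuck=not, Primary remote link malfunctions=occurs → at least one input occurs → occurs.
Power feed inoperative [AND]: Local panel malfunctions=occurs, Primary brake fails=not → not all inputs occur → does not occur.
Backup hoist inoperative [AND]: Inboard limit switch faulted=not, Lower position sensor degraded=occurs, Auxiliary manual crank is inoperative=occurs → not all inputs occur → does not occur.
Local branch fails [AND]: Power feed inoperative=not, Inboard gearbox degraded=not, Lower power feeder trips=occurs, Backup hoist inoperative=not → not all inputs occur → does not occur.
Remote branch unavailable [OR]: Wire rope stuck=not, Hoist path fails=occurs, Local branch fails=not, Right wire rope 2 trips=not → at least one input occurs → occurs.
Control chain lost [OR]: Remote branch unavailable=occurs, Inboard hoist motor 2 fails=not, #2 remote link 2 offline=not → at least one input occurs → occurs.
Dam spillway gate fails to open [AND]: Control chain lost=occurs, Forward local panel 2 stuck=occurs, Secondary brake 2 is inoperative=occurs, #1 gearbox 2 degraded=not → not all inputs occur → does not occur.

No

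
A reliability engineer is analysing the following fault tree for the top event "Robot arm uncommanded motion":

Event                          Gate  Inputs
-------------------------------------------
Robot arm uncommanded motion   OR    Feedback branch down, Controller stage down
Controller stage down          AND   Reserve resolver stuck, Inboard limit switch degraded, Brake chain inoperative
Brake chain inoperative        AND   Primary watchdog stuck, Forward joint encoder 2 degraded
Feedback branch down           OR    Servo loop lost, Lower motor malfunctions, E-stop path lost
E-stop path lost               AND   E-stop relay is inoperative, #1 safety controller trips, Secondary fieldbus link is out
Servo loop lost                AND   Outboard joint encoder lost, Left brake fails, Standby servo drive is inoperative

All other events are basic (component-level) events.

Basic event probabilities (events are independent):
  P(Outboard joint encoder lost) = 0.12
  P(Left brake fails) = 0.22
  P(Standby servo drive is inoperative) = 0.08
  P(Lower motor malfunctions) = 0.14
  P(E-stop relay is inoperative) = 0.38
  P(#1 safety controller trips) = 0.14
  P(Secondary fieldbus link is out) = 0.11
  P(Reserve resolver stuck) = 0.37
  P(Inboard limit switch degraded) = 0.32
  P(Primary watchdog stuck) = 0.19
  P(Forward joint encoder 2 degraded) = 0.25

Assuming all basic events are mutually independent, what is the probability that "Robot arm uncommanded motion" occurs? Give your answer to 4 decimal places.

0.1516

P(Servo loop lost) [AND] = 0.12 × 0.22 × 0.08 = 0.002112
P(E-stop path lost) [AND] = 0.38 × 0.14 × 0.11 = 0.005852
P(Feedback branch down) [OR] = 1 − (1−0.002112) × (1−0.14) × (1−0.005852) = 0.146838
P(Brake chain inoperative) [AND] = 0.19 × 0.25 = 0.047500
P(Controller stage down) [AND] = 0.37 × 0.32 × 0.047500 = 0.005624
P(Robot arm uncommanded motion) [OR] = 1 − (1−0.146838) × (1−0.005624) = 0.151636
Rounded to 4 decimal places: P(Robot arm uncommanded motion) ≈ 0.1516.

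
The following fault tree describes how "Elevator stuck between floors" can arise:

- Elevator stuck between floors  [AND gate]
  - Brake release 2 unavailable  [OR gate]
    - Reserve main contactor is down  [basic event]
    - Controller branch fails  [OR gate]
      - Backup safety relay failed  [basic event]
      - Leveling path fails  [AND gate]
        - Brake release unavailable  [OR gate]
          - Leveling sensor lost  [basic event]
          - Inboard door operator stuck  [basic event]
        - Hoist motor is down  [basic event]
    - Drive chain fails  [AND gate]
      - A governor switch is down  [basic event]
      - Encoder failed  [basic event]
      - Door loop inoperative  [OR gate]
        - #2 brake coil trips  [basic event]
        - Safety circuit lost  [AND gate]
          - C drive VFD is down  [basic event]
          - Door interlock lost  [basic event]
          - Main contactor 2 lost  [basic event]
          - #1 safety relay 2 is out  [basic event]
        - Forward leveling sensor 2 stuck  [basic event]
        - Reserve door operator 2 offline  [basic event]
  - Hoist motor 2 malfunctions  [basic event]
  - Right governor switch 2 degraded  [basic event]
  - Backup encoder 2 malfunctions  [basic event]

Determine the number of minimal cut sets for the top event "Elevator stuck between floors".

8

Brake release unavailable [OR]: union of children's cut sets → 2 cut set(s).
Leveling path fails [AND]: one cut set from each child combined → 2 × 1 = 2 cut set(s).
Controller branch fails [OR]: union of children's cut sets → 3 cut set(s).
Safety circuit lost [AND]: one cut set from each child combined → 1 × 1 × 1 × 1 = 1 cut set(s).
Door loop inoperative [OR]: union of children's cut sets → 4 cut set(s).
Drive chain fails [AND]: one cut set from each child combined → 1 × 1 × 4 = 4 cut set(s).
Brake release 2 unavailable [OR]: union of children's cut sets → 8 cut set(s).
Elevator stuck between floors [AND]: one cut set from each child combined → 8 × 1 × 1 × 1 = 8 cut set(s).
Minimal cut sets: {Backup encoder 2 malfunctions, Hoist motor 2 malfunctions, Reserve main contactor is down, Right governor switch 2 degraded}; {Backup encoder 2 malfunctions, Backup safety relay failed, Hoist motor 2 malfunctions, Right governor switch 2 degraded}; {Backup encoder 2 malfunctions, Hoist motor 2 malfunctions, Hoist motor is down, Leveling sensor lost, Right governor switch 2 degraded}; {Backup encoder 2 malfunctions, Hoist motor 2 malfunctions, Hoist motor is down, Inboard door operator stuck, Right governor switch 2 degraded}; {#2 brake coil trips, A governor switch is down, Backup encoder 2 malfunctions, Encoder failed, Hoist motor 2 malfunctions, Right governor switch 2 degraded}; {#1 safety relay 2 is out, A governor switch is down, Backup encoder 2 malfunctions, C drive VFD is down, Door interlock lost, Encoder failed, Hoist motor 2 malfunctions, Main contactor 2 lost, Right governor switch 2 degraded}; {A governor switch is down, Backup encoder 2 malfunctions, Encoder failed, Forward leveling sensor 2 stuck, Hoist motor 2 malfunctions, Right governor switch 2 degraded}; {A governor switch is down, Backup encoder 2 malfunctions, Encoder failed, Hoist motor 2 malfunctions, Reserve door operator 2 offline, Right governor switch 2 degraded}.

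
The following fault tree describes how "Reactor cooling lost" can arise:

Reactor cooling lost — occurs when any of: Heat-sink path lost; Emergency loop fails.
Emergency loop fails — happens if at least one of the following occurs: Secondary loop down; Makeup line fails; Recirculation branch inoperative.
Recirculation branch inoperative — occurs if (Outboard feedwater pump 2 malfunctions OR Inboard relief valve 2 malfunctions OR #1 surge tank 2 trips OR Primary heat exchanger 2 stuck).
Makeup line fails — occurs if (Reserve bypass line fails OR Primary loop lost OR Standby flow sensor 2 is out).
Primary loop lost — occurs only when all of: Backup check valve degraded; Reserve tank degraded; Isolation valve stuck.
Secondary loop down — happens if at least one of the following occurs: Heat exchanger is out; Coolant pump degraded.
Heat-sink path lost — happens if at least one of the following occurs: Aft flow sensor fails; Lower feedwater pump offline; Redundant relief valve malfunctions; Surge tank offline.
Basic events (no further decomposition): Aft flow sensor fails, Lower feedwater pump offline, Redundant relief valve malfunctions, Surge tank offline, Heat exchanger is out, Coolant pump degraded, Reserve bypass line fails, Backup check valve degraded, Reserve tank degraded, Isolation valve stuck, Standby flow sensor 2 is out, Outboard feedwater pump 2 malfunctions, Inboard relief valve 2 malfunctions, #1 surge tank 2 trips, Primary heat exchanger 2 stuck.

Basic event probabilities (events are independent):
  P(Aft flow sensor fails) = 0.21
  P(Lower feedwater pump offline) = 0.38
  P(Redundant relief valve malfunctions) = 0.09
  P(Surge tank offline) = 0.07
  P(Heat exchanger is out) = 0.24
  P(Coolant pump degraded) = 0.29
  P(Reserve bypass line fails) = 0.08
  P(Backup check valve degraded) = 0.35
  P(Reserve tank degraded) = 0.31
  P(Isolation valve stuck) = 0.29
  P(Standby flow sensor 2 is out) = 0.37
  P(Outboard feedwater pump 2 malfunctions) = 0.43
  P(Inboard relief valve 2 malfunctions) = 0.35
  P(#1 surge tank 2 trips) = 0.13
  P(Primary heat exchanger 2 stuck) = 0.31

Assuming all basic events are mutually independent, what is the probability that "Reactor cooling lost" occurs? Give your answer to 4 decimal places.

0.9721

P(Heat-sink path lost) [OR] = 1 − (1−0.21) × (1−0.38) × (1−0.09) × (1−0.07) = 0.585482
P(Secondary loop down) [OR] = 1 − (1−0.24) × (1−0.29) = 0.460400
P(Primary loop lost) [AND] = 0.35 × 0.31 × 0.29 = 0.031465
P(Makeup line fails) [OR] = 1 − (1−0.08) × (1−0.031465) × (1−0.37) = 0.438637
P(Recirculation branch inoperative) [OR] = 1 − (1−0.43) × (1−0.35) × (1−0.13) × (1−0.31) = 0.777589
P(Emergency loop fails) [OR] = 1 − (1−0.460400) × (1−0.438637) × (1−0.777589) = 0.932629
P(Reactor cooling lost) [OR] = 1 − (1−0.585482) × (1−0.932629) = 0.972074
Rounded to 4 decimal places: P(Reactor cooling lost) ≈ 0.9721.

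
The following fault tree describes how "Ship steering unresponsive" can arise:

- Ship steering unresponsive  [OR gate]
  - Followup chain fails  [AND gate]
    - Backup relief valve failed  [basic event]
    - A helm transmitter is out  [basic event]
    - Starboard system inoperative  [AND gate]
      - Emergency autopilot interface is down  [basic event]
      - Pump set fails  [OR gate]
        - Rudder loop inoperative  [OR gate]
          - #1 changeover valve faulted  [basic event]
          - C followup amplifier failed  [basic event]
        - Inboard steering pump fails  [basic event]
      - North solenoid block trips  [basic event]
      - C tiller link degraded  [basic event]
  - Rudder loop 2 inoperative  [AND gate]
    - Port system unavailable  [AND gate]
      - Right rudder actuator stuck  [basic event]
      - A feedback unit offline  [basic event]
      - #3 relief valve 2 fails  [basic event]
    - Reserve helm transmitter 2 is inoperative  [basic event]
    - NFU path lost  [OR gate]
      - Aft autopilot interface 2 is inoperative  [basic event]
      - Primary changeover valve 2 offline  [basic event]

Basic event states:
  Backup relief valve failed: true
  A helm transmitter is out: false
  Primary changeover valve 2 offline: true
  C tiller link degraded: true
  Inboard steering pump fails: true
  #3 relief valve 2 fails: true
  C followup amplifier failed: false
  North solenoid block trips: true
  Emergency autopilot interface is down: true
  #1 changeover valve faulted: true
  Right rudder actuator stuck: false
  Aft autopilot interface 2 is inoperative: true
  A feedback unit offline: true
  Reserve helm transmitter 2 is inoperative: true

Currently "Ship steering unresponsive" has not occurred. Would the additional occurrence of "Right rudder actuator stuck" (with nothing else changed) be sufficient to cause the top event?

Counterfactual: set "Right rudder actuator stuck" to occurred.
Rudder loop inoperative [OR]: #1 changeover valve faulted=occurs, C followup amplifier failed=not → at least one input occurs → occurs.
Pump set fails [OR]: Rudder loop inoperative=occurs, Inboard steering pump fails=occurs → at least one input occurs → occurs.
Starboard system inoperative [AND]: Emergency autopilot interface is down=occurs, Pump set fails=occurs, North solenoid block trips=occurs, C tiller link degraded=occurs → all inputs occur → occurs.
Followup chain fails [AND]: Backup relief valve failed=occurs, A helm transmitter is out=not, Starboard system inoperative=occurs → not all inputs occur → does not occur.
Port system unavailable [AND]: Right rudder actuator stuck=occurs, A feedback unit offline=occurs, #3 relief valve 2 fails=occurs → all inputs occur → occurs.
NFU path lost [OR]: Aft autopilot interface 2 is inoperative=occurs, Primary changeover valve 2 offline=occurs → at least one input occurs → occurs.
Rudder loop 2 inoperative [AND]: Port system unavailable=occurs, Reserve helm transmitter 2 is inoperative=occurs, NFU path lost=occurs → all inputs occur → occurs.
Ship steering unresponsive [OR]: Followup chain fails=not, Rudder loop 2 inoperative=occurs → at least one input occurs → occurs.

Yes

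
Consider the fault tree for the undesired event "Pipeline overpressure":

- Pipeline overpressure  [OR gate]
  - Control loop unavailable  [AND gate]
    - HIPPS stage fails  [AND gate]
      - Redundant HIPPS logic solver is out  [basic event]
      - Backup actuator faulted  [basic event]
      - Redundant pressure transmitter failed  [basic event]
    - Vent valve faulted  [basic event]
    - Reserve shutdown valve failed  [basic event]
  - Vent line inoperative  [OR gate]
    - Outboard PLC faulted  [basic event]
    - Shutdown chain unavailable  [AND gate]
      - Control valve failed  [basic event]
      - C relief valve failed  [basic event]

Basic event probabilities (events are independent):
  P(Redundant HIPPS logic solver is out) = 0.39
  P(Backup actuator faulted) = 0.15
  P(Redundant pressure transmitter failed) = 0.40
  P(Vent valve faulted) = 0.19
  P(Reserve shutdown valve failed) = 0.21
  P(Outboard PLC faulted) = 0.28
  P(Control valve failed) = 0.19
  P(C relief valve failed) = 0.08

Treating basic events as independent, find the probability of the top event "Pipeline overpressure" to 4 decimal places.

0.2916

P(HIPPS stage fails) [AND] = 0.39 × 0.15 × 0.40 = 0.023400
P(Control loop unavailable) [AND] = 0.023400 × 0.19 × 0.21 = 0.000934
P(Shutdown chain unavailable) [AND] = 0.19 × 0.08 = 0.015200
P(Vent line inoperative) [OR] = 1 − (1−0.28) × (1−0.015200) = 0.290944
P(Pipeline overpressure) [OR] = 1 − (1−0.000934) × (1−0.290944) = 0.291606
Rounded to 4 decimal places: P(Pipeline overpressure) ≈ 0.2916.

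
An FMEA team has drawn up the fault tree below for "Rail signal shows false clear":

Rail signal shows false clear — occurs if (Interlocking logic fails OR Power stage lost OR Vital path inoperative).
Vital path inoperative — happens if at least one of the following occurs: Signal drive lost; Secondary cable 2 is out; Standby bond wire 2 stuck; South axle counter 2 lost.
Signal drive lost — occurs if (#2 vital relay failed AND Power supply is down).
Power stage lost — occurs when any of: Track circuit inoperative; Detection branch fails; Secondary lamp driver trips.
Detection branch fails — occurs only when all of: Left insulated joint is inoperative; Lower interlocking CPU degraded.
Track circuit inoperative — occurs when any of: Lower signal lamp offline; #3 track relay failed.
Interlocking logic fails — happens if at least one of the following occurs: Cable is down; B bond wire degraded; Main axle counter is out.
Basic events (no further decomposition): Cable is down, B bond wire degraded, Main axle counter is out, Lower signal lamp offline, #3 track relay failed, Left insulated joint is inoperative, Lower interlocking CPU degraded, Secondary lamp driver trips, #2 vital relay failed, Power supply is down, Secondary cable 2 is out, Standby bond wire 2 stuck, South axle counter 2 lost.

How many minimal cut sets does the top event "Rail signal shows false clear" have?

Interlocking logic fails [OR]: union of children's cut sets → 3 cut set(s).
Track circuit inoperative [OR]: union of children's cut sets → 2 cut set(s).
Detection branch fails [AND]: one cut set from each child combined → 1 × 1 = 1 cut set(s).
Power stage lost [OR]: union of children's cut sets → 4 cut set(s).
Signal drive lost [AND]: one cut set from each child combined → 1 × 1 = 1 cut set(s).
Vital path inoperative [OR]: union of children's cut sets → 4 cut set(s).
Rail signal shows false clear [OR]: union of children's cut sets → 11 cut set(s).

11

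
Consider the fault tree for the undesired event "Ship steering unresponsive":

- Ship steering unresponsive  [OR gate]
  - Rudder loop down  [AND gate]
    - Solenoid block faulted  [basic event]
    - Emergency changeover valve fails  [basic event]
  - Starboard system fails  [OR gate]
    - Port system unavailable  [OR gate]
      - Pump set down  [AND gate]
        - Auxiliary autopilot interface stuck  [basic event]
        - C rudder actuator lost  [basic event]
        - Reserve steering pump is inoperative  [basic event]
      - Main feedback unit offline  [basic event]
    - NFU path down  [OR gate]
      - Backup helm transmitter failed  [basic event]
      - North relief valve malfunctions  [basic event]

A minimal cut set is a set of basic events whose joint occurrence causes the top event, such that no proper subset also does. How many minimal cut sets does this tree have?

Rudder loop down [AND]: one cut set from each child combined → 1 × 1 = 1 cut set(s).
Pump set down [AND]: one cut set from each child combined → 1 × 1 × 1 = 1 cut set(s).
Port system unavailable [OR]: union of children's cut sets → 2 cut set(s).
NFU path down [OR]: union of children's cut sets → 2 cut set(s).
Starboard system fails [OR]: union of children's cut sets → 4 cut set(s).
Ship steering unresponsive [OR]: union of children's cut sets → 5 cut set(s).
Minimal cut sets: {Emergency changeover valve fails, Solenoid block faulted}; {Auxiliary autopilot interface stuck, C rudder actuator lost, Reserve steering pump is inoperative}; {Main feedback unit offline}; {Backup helm transmitter failed}; {North relief valve malfunctions}.

5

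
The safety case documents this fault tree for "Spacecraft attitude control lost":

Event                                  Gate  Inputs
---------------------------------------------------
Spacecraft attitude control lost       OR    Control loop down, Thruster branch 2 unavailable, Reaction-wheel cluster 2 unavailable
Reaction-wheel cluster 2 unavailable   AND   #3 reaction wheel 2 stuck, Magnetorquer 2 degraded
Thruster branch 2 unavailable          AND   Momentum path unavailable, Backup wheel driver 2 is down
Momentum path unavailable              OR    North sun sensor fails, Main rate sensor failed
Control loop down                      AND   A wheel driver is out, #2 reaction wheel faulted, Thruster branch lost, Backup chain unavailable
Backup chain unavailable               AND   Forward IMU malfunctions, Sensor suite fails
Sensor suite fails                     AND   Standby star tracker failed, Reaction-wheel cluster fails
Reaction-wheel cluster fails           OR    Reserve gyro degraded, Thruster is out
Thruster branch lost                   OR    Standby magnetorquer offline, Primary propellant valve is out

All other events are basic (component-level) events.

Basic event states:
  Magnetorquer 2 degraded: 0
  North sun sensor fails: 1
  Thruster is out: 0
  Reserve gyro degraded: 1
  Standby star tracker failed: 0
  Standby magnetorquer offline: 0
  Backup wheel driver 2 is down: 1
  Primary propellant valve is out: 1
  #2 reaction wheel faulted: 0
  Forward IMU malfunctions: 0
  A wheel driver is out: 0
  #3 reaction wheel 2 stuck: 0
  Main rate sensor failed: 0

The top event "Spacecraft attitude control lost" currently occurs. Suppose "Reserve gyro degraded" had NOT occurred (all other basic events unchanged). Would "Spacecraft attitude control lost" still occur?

Counterfactual: set "Reserve gyro degraded" to not occurred.
Thruster branch lost [OR]: Standby magnetorquer offline=not, Primary propellant valve is out=occurs → at least one input occurs → occurs.
Reaction-wheel cluster fails [OR]: Reserve gyro degraded=not, Thruster is out=not → no input occurs → does not occur.
Sensor suite fails [AND]: Standby star tracker failed=not, Reaction-wheel cluster fails=not → not all inputs occur → does not occur.
Backup chain unavailable [AND]: Forward IMU malfunctions=not, Sensor suite fails=not → not all inputs occur → does not occur.
Control loop down [AND]: A wheel driver is out=not, #2 reaction wheel faulted=not, Thruster branch lost=occurs, Backup chain unavailable=not → not all inputs occur → does not occur.
Momentum path unavailable [OR]: North sun sensor fails=occurs, Main rate sensor failed=not → at least one input occurs → occurs.
Thruster branch 2 unavailable [AND]: Momentum path unavailable=occurs, Backup wheel driver 2 is down=occurs → all inputs occur → occurs.
Reaction-wheel cluster 2 unavailable [AND]: #3 reaction wheel 2 stuck=not, Magnetorquer 2 degraded=not → not all inputs occur → does not occur.
Spacecraft attitude control lost [OR]: Control loop down=not, Thruster branch 2 unavailable=occurs, Reaction-wheel cluster 2 unavailable=not → at least one input occurs → occurs.

Yes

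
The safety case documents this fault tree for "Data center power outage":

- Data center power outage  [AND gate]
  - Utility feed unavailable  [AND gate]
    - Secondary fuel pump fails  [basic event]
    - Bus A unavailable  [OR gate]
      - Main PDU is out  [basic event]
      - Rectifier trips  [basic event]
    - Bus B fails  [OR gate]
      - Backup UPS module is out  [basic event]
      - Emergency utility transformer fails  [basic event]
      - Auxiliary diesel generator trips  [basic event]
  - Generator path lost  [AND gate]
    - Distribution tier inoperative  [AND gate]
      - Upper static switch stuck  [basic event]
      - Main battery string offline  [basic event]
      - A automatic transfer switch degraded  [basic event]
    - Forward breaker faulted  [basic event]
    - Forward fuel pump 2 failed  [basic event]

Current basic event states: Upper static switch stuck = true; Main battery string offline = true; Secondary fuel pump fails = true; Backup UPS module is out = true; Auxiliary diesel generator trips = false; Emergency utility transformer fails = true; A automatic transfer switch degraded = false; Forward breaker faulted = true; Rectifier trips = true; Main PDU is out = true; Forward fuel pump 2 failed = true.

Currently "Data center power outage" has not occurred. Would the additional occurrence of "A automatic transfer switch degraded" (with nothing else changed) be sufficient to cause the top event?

Counterfactual: set "A automatic transfer switch degraded" to occurred.
Bus A unavailable [OR]: Main PDU is out=occurs, Rectifier trips=occurs → at least one input occurs → occurs.
Bus B fails [OR]: Backup UPS module is out=occurs, Emergency utility transformer fails=occurs, Auxiliary diesel generator trips=not → at least one input occurs → occurs.
Utility feed unavailable [AND]: Secondary fuel pump fails=occurs, Bus A unavailable=occurs, Bus B fails=occurs → all inputs occur → occurs.
Distribution tier inoperative [AND]: Upper static switch stuck=occurs, Main battery string offline=occurs, A automatic transfer switch degraded=occurs → all inputs occur → occurs.
Generator path lost [AND]: Distribution tier inoperative=occurs, Forward breaker faulted=occurs, Forward fuel pump 2 failed=occurs → all inputs occur → occurs.
Data center power outage [AND]: Utility feed unavailable=occurs, Generator path lost=occurs → all inputs occur → occurs.

Yes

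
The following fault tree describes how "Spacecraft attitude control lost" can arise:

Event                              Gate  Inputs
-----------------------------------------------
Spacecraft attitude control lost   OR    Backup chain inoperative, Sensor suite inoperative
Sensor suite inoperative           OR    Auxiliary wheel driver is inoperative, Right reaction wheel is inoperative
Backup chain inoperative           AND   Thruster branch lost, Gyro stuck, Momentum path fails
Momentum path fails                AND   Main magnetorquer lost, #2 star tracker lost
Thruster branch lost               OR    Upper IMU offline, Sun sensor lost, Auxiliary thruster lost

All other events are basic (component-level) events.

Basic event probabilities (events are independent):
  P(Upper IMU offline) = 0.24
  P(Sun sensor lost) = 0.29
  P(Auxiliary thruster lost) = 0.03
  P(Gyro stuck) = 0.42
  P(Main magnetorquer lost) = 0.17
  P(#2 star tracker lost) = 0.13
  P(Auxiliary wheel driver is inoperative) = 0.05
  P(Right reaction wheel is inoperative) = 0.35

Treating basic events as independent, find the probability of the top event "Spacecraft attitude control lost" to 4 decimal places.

0.3852

P(Thruster branch lost) [OR] = 1 − (1−0.24) × (1−0.29) × (1−0.03) = 0.476588
P(Momentum path fails) [AND] = 0.17 × 0.13 = 0.022100
P(Backup chain inoperative) [AND] = 0.476588 × 0.42 × 0.022100 = 0.004424
P(Sensor suite inoperative) [OR] = 1 − (1−0.05) × (1−0.35) = 0.382500
P(Spacecraft attitude control lost) [OR] = 1 − (1−0.004424) × (1−0.382500) = 0.385232
Rounded to 4 decimal places: P(Spacecraft attitude control lost) ≈ 0.3852.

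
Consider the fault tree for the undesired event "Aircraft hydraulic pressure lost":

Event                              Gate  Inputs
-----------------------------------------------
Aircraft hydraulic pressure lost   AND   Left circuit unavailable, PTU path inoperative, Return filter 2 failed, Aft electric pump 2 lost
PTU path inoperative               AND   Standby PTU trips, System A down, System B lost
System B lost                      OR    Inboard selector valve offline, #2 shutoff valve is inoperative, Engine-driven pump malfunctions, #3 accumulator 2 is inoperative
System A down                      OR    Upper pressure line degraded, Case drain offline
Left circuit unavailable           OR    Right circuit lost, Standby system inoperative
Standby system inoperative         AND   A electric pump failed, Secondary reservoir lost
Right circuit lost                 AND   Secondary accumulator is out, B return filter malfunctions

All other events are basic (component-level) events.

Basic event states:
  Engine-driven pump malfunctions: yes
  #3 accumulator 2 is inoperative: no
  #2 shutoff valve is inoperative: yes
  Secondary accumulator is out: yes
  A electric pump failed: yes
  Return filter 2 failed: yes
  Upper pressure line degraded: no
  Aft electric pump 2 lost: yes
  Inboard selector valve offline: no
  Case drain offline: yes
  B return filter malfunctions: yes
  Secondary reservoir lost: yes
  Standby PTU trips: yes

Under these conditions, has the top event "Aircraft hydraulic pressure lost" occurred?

Yes

Right circuit lost [AND]: Secondary accumulator is out=occurs, B return filter malfunctions=occurs → all inputs occur → occurs.
Standby system inoperative [AND]: A electric pump failed=occurs, Secondary reservoir lost=occurs → all inputs occur → occurs.
Left circuit unavailable [OR]: Right circuit lost=occurs, Standby system inoperative=occurs → at least one input occurs → occurs.
System A down [OR]: Upper pressure line degraded=not, Case drain offline=occurs → at least one input occurs → occurs.
System B lost [OR]: Inboard selector valve offline=not, #2 shutoff valve is inoperative=occurs, Engine-driven pump malfunctions=occurs, #3 accumulator 2 is inoperative=not → at least one input occurs → occurs.
PTU path inoperative [AND]: Standby PTU trips=occurs, System A down=occurs, System B lost=occurs → all inputs occur → occurs.
Aircraft hydraulic pressure lost [AND]: Left circuit unavailable=occurs, PTU path inoperative=occurs, Return filter 2 failed=occurs, Aft electric pump 2 lost=occurs → all inputs occur → occurs.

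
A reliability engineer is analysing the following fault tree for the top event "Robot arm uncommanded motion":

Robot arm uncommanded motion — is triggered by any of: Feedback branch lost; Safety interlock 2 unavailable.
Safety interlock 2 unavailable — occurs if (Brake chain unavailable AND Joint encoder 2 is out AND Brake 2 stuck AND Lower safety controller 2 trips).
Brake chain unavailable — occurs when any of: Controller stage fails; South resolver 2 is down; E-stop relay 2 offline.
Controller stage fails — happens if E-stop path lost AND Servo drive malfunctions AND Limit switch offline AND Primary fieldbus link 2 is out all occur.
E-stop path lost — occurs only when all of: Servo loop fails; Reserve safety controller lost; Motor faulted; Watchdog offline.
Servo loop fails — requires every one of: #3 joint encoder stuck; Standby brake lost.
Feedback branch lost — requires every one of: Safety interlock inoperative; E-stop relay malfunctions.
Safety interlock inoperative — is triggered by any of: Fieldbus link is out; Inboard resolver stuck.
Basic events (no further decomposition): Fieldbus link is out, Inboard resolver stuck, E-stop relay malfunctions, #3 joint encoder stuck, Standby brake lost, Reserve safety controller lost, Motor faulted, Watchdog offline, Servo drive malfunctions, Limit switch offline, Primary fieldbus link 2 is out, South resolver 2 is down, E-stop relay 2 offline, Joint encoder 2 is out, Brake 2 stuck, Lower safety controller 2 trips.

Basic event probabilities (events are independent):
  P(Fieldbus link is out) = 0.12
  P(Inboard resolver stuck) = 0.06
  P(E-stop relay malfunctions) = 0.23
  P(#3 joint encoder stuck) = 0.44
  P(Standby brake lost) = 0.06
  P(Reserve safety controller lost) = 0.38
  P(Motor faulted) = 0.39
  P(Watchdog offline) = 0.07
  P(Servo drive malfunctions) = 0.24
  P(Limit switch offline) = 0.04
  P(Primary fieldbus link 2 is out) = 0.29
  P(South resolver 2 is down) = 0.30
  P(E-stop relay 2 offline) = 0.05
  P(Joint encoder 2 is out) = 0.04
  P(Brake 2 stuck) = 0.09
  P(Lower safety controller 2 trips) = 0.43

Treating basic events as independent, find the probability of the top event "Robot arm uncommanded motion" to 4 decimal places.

P(Safety interlock inoperative) [OR] = 1 − (1−0.12) × (1−0.06) = 0.172800
P(Feedback branch lost) [AND] = 0.172800 × 0.23 = 0.039744
P(Servo loop fails) [AND] = 0.44 × 0.06 = 0.026400
P(E-stop path lost) [AND] = 0.026400 × 0.38 × 0.39 × 0.07 = 0.000274
P(Controller stage fails) [AND] = 0.000274 × 0.24 × 0.04 × 0.29 = 0.000001
P(Brake chain unavailable) [OR] = 1 − (1−0.000001) × (1−0.30) × (1−0.05) = 0.335001
P(Safety interlock 2 unavailable) [AND] = 0.335001 × 0.04 × 0.09 × 0.43 = 0.000519
P(Robot arm uncommanded motion) [OR] = 1 − (1−0.039744) × (1−0.000519) = 0.040242
Rounded to 4 decimal places: P(Robot arm uncommanded motion) ≈ 0.0402.

0.0402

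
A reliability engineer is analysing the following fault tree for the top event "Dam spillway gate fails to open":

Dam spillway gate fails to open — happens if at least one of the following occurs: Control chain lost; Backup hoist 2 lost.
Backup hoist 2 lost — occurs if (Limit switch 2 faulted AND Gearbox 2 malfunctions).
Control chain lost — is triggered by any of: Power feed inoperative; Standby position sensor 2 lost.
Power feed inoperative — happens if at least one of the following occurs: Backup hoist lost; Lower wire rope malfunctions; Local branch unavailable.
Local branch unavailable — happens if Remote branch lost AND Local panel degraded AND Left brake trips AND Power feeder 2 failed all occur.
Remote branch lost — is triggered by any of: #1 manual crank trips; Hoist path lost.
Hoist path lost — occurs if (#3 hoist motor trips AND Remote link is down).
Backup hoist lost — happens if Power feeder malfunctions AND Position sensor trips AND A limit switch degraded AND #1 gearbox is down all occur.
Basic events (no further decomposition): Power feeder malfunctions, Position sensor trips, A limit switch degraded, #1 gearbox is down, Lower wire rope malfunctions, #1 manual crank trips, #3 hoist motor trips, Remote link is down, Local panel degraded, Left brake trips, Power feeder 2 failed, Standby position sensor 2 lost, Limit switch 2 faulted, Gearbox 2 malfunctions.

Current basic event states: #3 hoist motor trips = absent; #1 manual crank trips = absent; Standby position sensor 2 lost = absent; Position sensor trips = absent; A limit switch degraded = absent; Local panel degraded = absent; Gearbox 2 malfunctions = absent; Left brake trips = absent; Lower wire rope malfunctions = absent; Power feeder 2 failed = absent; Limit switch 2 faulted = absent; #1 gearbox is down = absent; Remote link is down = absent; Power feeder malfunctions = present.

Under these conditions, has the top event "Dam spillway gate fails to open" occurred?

No

Backup hoist lost [AND]: Power feeder malfunctions=occurs, Position sensor trips=not, A limit switch degraded=not, #1 gearbox is down=not → not all inputs occur → does not occur.
Hoist path lost [AND]: #3 hoist motor trips=not, Remote link is down=not → not all inputs occur → does not occur.
Remote branch lost [OR]: #1 manual crank trips=not, Hoist path lost=not → no input occurs → does not occur.
Local branch unavailable [AND]: Remote branch lost=not, Local panel degraded=not, Left brake trips=not, Power feeder 2 failed=not → not all inputs occur → does not occur.
Power feed inoperative [OR]: Backup hoist lost=not, Lower wire rope malfunctions=not, Local branch unavailable=not → no input occurs → does not occur.
Control chain lost [OR]: Power feed inoperative=not, Standby position sensor 2 lost=not → no input occurs → does not occur.
Backup hoist 2 lost [AND]: Limit switch 2 faulted=not, Gearbox 2 malfunctions=not → not all inputs occur → does not occur.
Dam spillway gate fails to open [OR]: Control chain lost=not, Backup hoist 2 lost=not → no input occurs → does not occur.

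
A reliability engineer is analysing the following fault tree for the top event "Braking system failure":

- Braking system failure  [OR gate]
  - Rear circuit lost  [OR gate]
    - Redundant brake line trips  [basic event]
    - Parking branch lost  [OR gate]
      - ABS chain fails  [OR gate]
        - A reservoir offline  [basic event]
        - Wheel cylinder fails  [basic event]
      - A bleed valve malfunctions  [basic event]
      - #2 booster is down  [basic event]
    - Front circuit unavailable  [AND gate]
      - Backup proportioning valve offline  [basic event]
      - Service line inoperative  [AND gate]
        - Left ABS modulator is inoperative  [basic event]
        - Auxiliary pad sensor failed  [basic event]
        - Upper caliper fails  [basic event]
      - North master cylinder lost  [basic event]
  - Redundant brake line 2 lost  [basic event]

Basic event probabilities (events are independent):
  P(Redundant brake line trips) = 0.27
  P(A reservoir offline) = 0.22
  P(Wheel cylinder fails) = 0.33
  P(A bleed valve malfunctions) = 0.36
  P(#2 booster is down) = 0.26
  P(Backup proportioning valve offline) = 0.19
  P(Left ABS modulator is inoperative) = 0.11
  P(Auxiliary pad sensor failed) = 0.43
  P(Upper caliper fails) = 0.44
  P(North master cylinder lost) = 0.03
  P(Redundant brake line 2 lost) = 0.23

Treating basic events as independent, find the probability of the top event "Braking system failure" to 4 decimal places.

0.8609

P(ABS chain fails) [OR] = 1 − (1−0.22) × (1−0.33) = 0.477400
P(Parking branch lost) [OR] = 1 − (1−0.477400) × (1−0.36) × (1−0.26) = 0.752497
P(Service line inoperative) [AND] = 0.11 × 0.43 × 0.44 = 0.020812
P(Front circuit unavailable) [AND] = 0.19 × 0.020812 × 0.03 = 0.000119
P(Rear circuit lost) [OR] = 1 − (1−0.27) × (1−0.752497) × (1−0.000119) = 0.819344
P(Braking system failure) [OR] = 1 − (1−0.819344) × (1−0.23) = 0.860895
Rounded to 4 decimal places: P(Braking system failure) ≈ 0.8609.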